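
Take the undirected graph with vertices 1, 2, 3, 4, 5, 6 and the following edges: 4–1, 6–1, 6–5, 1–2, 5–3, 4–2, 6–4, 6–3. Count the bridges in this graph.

0

The edges on the cycle 6-5-3-6 are not bridges since each lies on that cycle.
Every edge lies on some cycle, so there are no bridges.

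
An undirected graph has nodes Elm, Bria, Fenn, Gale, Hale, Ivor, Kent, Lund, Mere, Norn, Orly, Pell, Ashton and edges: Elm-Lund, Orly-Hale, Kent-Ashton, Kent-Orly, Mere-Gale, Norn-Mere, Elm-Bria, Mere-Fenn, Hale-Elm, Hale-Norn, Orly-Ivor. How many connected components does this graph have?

2

Pell is isolated — a component by itself.
Starting from Elm we can reach Elm, Bria, Fenn, Gale, Hale, Ivor, Kent, Lund, Mere, Norn, Orly, Ashton. That is one component of size 12.
Total: 2 components.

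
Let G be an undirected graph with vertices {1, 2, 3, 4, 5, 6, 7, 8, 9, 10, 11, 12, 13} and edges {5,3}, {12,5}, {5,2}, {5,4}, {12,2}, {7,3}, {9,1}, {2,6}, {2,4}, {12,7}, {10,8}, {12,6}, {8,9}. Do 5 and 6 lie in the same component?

From 5 we can reach 2, 3, 4, 5, 6, 7, 12, which includes 6.

Yes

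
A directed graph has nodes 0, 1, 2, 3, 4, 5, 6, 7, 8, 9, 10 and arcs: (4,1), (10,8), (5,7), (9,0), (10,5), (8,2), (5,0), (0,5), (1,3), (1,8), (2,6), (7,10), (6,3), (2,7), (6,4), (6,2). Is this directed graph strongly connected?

There is no directed path from 4 to 9, so the graph is not strongly connected.

No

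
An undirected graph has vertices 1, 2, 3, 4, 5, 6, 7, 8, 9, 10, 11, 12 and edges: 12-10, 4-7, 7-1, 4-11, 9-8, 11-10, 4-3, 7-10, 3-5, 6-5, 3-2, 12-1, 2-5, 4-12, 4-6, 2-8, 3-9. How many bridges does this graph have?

0

The edges on the cycle 4-11-10-12-4 are not bridges since each lies on that cycle.
Every edge lies on some cycle, so there are no bridges.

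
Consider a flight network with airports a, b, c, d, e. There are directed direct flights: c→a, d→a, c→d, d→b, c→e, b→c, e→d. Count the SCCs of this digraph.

2

{b, c, d, e} are all mutually reachable — one SCC of size 4.
{a} is an SCC by itself.
That gives 2 strongly connected components.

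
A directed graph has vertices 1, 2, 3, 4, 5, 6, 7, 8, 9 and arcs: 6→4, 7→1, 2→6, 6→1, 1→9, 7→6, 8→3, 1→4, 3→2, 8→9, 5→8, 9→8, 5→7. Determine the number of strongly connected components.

4

{1, 2, 3, 6, 8, 9} are all mutually reachable — one SCC of size 6.
{7} is an SCC by itself.
{5} is an SCC by itself.
{4} is an SCC by itself.
That gives 4 strongly connected components.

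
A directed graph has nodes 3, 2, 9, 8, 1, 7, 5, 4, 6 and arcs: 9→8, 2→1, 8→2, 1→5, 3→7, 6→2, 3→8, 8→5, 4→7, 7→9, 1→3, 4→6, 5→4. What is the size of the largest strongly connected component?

9

{1, 2, 3, 4, 5, 6, 7, 8, 9} are all mutually reachable — one SCC of size 9.
The largest has 9 vertices.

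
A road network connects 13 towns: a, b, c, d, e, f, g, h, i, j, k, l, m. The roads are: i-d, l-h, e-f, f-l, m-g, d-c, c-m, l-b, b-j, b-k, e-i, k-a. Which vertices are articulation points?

b, c, d, e, f, i, k, l, m

Removing b increases the component count from 1 to 3, so b is a cut vertex.
Removing c increases the component count from 1 to 2, so c is a cut vertex.
Removing d increases the component count from 1 to 2, so d is a cut vertex.
Likewise e, f, i, k, l, m are cut vertices.
By contrast removing g leaves 1 component; it is not a cut vertex. No other vertex is a cut vertex either.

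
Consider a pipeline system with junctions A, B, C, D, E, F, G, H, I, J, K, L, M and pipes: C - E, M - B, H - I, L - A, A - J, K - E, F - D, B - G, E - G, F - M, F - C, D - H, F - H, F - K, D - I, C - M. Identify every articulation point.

A, F

Removing A increases the component count from 2 to 3, so A is a cut vertex.
Removing F increases the component count from 2 to 3, so F is a cut vertex.
By contrast removing E leaves 2 components; it is not a cut vertex. No other vertex is a cut vertex either.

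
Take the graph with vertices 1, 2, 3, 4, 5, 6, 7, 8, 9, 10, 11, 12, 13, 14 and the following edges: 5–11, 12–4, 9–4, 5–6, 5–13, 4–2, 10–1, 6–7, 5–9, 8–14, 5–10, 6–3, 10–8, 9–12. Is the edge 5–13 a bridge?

Yes

Removing 5–13 leaves no path between 5 and 13: the component count goes from 1 to 2. So it is a bridge.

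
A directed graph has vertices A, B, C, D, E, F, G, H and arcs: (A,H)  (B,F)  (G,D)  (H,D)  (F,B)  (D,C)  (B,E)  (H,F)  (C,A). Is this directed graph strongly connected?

There is no directed path from D to G, so the graph is not strongly connected.

No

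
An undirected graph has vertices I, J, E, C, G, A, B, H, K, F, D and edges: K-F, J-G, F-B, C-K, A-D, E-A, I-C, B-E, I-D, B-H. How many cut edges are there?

The edges on the cycle I-C-K-F-B-E-A-D-I are not bridges since each lies on that cycle.
But removing J-G disconnects J from G; removing H-B disconnects H from B — these are bridges.
That makes 2 bridges.

2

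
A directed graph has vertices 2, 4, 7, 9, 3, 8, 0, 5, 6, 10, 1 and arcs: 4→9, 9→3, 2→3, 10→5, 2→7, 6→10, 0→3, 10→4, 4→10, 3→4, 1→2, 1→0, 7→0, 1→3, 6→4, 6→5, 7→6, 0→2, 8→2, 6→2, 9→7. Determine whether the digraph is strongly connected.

There is no directed path from 9 to 8, so the graph is not strongly connected.

No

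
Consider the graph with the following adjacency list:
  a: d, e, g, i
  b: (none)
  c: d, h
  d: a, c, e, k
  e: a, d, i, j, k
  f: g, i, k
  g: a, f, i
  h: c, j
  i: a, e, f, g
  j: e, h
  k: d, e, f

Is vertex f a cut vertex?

Deleting f leaves 2 components (was 2), so f is not a cut vertex.

No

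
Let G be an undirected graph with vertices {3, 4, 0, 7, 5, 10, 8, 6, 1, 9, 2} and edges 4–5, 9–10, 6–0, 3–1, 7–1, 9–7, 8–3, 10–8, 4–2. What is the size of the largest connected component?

Starting from 0 we can reach 0, 6. That is one component of size 2.
Starting from 2 we can reach 2, 4, 5. That is one component of size 3.
Starting from 1 we can reach 1, 3, 7, 8, 9, 10. That is one component of size 6.
The largest has 6 vertices.

6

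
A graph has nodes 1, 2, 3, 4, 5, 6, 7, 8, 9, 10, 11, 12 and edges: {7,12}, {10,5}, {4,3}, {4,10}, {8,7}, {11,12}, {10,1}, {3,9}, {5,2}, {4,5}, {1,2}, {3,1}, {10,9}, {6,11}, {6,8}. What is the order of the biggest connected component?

7

Starting from 6 we can reach 6, 7, 8, 11, 12. That is one component of size 5.
Starting from 1 we can reach 1, 2, 3, 4, 5, 9, 10. That is one component of size 7.
The largest has 7 vertices.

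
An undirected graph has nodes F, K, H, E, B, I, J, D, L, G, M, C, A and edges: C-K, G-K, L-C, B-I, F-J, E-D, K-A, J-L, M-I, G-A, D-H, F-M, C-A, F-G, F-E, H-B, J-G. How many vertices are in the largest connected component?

13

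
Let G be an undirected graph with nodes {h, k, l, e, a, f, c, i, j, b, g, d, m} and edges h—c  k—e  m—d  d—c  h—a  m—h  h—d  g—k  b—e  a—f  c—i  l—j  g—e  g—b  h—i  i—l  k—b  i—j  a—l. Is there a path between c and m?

Yes

From c we can reach a, c, d, f, h, i, j, l, m, which includes m.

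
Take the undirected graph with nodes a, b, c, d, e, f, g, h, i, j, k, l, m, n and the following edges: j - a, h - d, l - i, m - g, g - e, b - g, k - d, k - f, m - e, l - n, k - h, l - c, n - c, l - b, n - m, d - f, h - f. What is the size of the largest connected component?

8

Starting from a we can reach a, j. That is one component of size 2.
Starting from d we can reach d, f, h, k. That is one component of size 4.
Starting from b we can reach b, c, e, g, i, l, m, n. That is one component of size 8.
The largest has 8 vertices.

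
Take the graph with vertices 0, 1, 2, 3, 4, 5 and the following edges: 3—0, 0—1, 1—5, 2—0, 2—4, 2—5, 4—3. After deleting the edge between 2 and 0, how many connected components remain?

1

2 and 0 are still connected via 2-4-3-0, so the component count stays at 1.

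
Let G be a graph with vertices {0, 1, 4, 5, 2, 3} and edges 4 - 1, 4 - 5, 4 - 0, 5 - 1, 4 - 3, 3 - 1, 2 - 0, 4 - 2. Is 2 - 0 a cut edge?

After removing 2 - 0, the path 2-4-0 still connects them, so the edge is not a bridge.

No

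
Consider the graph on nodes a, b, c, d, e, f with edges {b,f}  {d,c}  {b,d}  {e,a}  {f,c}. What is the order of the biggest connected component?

4

Starting from a we can reach a, e. That is one component of size 2.
Starting from b we can reach b, c, d, f. That is one component of size 4.
The largest has 4 vertices.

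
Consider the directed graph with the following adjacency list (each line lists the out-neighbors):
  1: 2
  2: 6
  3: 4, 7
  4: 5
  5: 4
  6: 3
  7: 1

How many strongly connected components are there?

2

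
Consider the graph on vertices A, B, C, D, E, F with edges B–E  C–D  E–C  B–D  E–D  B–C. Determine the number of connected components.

3

F is isolated — a component by itself.
A is isolated — a component by itself.
Starting from B we can reach B, C, D, E. That is one component of size 4.
Total: 3 components.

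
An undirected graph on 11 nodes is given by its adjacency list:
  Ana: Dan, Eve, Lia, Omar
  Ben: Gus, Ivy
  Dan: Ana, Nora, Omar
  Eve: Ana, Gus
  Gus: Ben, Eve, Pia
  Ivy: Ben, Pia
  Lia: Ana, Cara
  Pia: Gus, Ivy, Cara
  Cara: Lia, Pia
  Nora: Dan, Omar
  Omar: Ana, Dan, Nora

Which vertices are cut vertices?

Removing Ana increases the component count from 1 to 2, so Ana is a cut vertex.
By contrast removing Omar leaves 1 component; it is not a cut vertex. No other vertex is a cut vertex either.

Ana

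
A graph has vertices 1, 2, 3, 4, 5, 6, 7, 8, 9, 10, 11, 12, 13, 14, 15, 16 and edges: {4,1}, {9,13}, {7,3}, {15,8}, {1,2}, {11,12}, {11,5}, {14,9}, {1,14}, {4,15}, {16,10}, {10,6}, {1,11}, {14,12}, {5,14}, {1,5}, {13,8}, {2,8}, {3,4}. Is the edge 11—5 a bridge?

No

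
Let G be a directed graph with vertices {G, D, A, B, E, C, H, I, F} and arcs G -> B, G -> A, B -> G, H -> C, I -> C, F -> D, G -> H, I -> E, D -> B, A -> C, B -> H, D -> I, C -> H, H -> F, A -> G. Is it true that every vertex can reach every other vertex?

There is no directed path from E to I, so the graph is not strongly connected.

No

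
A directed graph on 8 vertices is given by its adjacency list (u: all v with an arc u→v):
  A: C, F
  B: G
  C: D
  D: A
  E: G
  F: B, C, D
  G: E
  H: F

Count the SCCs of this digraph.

{A, C, D, F} are all mutually reachable — one SCC of size 4.
{E, G} are all mutually reachable — one SCC of size 2.
{H} is an SCC by itself.
{B} is an SCC by itself.
That gives 4 strongly connected components.

4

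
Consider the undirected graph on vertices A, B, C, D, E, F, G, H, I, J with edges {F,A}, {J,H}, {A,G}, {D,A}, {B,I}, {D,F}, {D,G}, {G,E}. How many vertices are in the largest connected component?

5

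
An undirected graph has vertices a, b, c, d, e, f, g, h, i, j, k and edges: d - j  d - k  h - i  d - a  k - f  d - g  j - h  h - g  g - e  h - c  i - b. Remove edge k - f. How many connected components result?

Before removal there is 1 component.
k - f is a bridge — removing it separates k's side from f's side.
After removal: 2 components.

2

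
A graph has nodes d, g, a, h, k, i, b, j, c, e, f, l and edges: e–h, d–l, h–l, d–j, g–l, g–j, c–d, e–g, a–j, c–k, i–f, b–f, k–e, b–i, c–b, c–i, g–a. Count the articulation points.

1

Removing c increases the component count from 1 to 2, so c is a cut vertex.
By contrast removing e leaves 1 component; it is not a cut vertex. No other vertex is a cut vertex either.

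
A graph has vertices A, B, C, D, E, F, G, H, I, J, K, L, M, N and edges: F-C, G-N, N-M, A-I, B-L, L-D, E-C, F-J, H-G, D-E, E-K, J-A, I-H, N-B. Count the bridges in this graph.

The edges on the cycle F-J-A-I-H-G-N-B-L-D-E-C-F are not bridges since each lies on that cycle.
But removing M-N disconnects M from N; removing E-K disconnects E from K — these are bridges.
That makes 2 bridges.

2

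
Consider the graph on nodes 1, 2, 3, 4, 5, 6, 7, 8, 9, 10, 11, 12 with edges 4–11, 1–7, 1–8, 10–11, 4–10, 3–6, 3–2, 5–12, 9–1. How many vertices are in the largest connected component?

4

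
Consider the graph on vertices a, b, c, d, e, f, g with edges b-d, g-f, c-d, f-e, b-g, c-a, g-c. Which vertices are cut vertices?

c, f, g

Removing c increases the component count from 1 to 2, so c is a cut vertex.
Removing f increases the component count from 1 to 2, so f is a cut vertex.
Removing g increases the component count from 1 to 2, so g is a cut vertex.
By contrast removing e leaves 1 component; it is not a cut vertex. No other vertex is a cut vertex either.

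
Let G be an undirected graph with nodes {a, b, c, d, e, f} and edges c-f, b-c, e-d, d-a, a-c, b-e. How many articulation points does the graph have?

Removing c increases the component count from 1 to 2, so c is a cut vertex.
By contrast removing e leaves 1 component; it is not a cut vertex. No other vertex is a cut vertex either.

1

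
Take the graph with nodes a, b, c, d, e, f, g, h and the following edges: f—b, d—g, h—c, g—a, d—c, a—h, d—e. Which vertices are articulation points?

d

Removing d increases the component count from 2 to 3, so d is a cut vertex.
By contrast removing a leaves 2 components; it is not a cut vertex. No other vertex is a cut vertex either.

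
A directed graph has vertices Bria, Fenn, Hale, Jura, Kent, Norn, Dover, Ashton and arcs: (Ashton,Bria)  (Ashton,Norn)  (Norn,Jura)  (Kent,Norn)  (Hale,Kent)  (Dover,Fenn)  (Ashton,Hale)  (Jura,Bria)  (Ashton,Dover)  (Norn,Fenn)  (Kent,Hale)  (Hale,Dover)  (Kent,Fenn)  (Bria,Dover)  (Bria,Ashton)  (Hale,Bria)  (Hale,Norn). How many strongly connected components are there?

{Bria, Hale, Jura, Kent, Norn, Ashton} are all mutually reachable — one SCC of size 6.
{Dover} is an SCC by itself.
{Fenn} is an SCC by itself.
That gives 3 strongly connected components.

3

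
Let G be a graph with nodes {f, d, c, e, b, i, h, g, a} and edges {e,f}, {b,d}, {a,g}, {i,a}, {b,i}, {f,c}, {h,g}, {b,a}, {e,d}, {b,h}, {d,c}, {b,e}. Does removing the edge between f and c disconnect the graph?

No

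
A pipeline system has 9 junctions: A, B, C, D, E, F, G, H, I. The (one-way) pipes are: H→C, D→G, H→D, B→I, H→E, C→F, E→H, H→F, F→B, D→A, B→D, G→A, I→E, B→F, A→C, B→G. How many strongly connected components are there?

{A, B, C, D, E, F, G, H, I} are all mutually reachable — one SCC of size 9.
That gives 1 strongly connected component.

1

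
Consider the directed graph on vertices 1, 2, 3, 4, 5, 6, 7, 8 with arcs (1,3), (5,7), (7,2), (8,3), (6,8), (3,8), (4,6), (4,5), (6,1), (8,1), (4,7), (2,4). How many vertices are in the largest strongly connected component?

{2, 4, 5, 7} are all mutually reachable — one SCC of size 4.
{1, 3, 8} are all mutually reachable — one SCC of size 3.
{6} is an SCC by itself.
The largest has 4 vertices.

4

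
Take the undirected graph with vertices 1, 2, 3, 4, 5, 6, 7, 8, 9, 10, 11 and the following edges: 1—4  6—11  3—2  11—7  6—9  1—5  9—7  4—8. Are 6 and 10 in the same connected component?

No

The component containing 6 is {6, 7, 9, 11}, and 10 is not in it.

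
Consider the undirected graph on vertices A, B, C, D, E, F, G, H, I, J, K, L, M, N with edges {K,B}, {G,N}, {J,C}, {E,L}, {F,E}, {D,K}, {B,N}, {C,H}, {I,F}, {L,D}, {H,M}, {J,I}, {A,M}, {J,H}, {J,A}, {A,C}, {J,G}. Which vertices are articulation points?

J

Removing J increases the component count from 1 to 2, so J is a cut vertex.
By contrast removing H leaves 1 component; it is not a cut vertex. No other vertex is a cut vertex either.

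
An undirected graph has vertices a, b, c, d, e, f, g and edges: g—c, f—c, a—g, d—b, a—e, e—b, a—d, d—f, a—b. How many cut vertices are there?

0

Removing b, for instance, still leaves 1 component. No single vertex removal increases the component count — the graph has no articulation points.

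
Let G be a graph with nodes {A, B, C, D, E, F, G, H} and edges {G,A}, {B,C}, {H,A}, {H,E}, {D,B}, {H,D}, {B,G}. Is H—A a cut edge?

After removing H—A, the path H-D-B-G-A still connects them, so the edge is not a bridge.

No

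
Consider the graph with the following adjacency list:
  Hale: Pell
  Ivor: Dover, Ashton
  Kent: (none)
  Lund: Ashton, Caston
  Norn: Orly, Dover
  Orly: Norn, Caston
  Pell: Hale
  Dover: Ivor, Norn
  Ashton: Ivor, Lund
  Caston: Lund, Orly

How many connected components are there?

3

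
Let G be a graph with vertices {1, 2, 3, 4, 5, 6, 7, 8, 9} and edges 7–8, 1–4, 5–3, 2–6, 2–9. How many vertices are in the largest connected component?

3

Starting from 3 we can reach 3, 5. That is one component of size 2.
Starting from 7 we can reach 7, 8. That is one component of size 2.
Starting from 1 we can reach 1, 4. That is one component of size 2.
Starting from 2 we can reach 2, 6, 9. That is one component of size 3.
The largest has 3 vertices.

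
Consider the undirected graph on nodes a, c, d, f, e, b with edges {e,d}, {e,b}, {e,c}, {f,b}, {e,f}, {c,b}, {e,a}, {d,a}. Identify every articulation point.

e

Removing e increases the component count from 1 to 2, so e is a cut vertex.
By contrast removing d leaves 1 component; it is not a cut vertex. No other vertex is a cut vertex either.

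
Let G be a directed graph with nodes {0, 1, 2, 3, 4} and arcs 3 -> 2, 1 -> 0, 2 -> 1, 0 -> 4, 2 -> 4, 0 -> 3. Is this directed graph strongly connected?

No

There is no directed path from 4 to 1, so the graph is not strongly connected.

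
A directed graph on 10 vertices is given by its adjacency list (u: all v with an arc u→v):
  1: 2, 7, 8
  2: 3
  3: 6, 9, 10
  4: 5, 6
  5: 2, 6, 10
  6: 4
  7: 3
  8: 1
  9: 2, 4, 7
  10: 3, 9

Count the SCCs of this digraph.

2

{2, 3, 4, 5, 6, 7, 9, 10} are all mutually reachable — one SCC of size 8.
{1, 8} are all mutually reachable — one SCC of size 2.
That gives 2 strongly connected components.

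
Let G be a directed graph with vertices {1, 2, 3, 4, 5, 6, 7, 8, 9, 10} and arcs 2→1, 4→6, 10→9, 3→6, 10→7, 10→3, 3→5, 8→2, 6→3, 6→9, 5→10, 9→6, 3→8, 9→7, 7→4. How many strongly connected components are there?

4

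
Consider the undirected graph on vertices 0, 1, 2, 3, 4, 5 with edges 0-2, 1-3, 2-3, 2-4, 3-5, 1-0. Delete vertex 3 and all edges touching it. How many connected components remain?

With 3 gone, the remaining components are: {5}; {0, 1, 2, 4}.
That is 2 components.

2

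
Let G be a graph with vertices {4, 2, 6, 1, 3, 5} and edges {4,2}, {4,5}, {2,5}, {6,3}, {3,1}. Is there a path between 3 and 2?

No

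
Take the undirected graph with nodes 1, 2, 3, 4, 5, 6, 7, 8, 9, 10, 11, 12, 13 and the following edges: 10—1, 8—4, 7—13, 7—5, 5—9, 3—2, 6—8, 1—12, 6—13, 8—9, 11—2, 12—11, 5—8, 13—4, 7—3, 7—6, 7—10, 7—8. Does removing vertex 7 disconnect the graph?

Deleting 7 raises the number of components from 1 to 2, so 7 is a cut vertex.

Yes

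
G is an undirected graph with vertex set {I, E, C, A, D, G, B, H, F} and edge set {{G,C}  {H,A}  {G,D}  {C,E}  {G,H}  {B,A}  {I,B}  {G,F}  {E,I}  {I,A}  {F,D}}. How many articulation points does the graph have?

1

Removing G increases the component count from 1 to 2, so G is a cut vertex.
By contrast removing I leaves 1 component; it is not a cut vertex. No other vertex is a cut vertex either.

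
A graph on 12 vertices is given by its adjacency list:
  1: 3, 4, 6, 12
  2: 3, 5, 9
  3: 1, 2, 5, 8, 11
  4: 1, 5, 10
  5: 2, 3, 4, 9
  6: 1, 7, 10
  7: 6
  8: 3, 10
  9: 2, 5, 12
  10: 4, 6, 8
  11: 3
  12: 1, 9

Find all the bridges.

11-3, 6-7

The edges on the cycle 9-2-5-9 are not bridges since each lies on that cycle.
But removing 11-3 disconnects 11 from 3; removing 7-6 disconnects 7 from 6 — these are bridges.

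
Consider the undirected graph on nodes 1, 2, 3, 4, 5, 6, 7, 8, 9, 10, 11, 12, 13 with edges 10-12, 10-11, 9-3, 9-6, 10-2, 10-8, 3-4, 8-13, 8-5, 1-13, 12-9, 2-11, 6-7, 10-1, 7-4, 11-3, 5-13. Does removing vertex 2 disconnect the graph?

Deleting 2 leaves 1 component (was 1) (its neighbors 10, 11 remain connected to each other), so 2 is not a cut vertex.

No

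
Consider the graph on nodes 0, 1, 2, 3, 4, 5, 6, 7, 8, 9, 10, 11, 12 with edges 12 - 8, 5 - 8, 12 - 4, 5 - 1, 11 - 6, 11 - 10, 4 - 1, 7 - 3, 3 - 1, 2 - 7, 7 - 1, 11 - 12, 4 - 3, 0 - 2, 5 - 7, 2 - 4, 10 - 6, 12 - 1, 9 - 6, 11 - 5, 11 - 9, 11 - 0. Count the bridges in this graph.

0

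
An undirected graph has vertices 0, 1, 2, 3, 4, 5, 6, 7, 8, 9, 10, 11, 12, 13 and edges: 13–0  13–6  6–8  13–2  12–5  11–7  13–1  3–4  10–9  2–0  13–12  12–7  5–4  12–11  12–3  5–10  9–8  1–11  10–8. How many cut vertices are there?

Removing 13 increases the component count from 1 to 2, so 13 is a cut vertex.
By contrast removing 1 leaves 1 component; it is not a cut vertex. No other vertex is a cut vertex either.

1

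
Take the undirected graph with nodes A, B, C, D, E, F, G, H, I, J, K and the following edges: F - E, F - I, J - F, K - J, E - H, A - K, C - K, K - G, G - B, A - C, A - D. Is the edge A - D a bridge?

Removing A - D leaves no path between A and D: the component count goes from 1 to 2. So it is a bridge.

Yes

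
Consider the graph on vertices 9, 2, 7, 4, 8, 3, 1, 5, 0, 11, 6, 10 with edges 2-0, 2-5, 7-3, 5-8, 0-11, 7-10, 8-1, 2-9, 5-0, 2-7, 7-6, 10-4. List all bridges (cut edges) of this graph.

0-11, 1-8, 10-4, 10-7, 2-7, 2-9, 3-7, 5-8, 6-7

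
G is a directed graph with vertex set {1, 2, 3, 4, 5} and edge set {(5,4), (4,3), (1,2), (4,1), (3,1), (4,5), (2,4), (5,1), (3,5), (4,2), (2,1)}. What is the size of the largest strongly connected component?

5

{1, 2, 3, 4, 5} are all mutually reachable — one SCC of size 5.
The largest has 5 vertices.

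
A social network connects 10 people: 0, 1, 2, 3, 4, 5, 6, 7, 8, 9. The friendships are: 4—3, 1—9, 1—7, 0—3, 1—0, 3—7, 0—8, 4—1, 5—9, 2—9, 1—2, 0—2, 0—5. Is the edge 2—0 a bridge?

After removing 2—0, the path 2-1-0 still connects them, so the edge is not a bridge.

No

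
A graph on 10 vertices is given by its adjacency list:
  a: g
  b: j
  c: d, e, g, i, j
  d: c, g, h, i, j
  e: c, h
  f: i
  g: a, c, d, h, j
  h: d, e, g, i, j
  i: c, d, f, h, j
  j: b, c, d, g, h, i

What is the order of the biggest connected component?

Starting from a we can reach a, b, c, d, e, f, g, h, i, j. That is one component of size 10.
The largest has 10 vertices.

10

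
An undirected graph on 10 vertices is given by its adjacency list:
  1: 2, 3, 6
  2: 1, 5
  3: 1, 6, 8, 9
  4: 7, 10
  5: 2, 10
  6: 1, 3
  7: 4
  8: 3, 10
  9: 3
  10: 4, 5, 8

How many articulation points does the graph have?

3

Removing 3 increases the component count from 1 to 2, so 3 is a cut vertex.
Removing 4 increases the component count from 1 to 2, so 4 is a cut vertex.
Removing 10 increases the component count from 1 to 2, so 10 is a cut vertex.
By contrast removing 8 leaves 1 component; it is not a cut vertex. No other vertex is a cut vertex either.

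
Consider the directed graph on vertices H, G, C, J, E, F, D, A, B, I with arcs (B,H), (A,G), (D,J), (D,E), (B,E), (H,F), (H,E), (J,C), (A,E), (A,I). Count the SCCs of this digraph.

{G} is an SCC by itself.
{H} is an SCC by itself.
{D} is an SCC by itself.
{J} is an SCC by itself.
{A} is an SCC by itself.
(and 5 more singleton SCCs)
That gives 10 strongly connected components.

10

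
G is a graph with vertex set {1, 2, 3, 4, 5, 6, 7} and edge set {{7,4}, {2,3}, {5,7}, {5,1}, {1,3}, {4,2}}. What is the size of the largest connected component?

6

6 is isolated — a component by itself.
Starting from 1 we can reach 1, 2, 3, 4, 5, 7. That is one component of size 6.
The largest has 6 vertices.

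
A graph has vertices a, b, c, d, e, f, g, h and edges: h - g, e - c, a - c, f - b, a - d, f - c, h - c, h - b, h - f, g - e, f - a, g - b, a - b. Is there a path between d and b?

From d we can reach a, b, c, d, e, f, g, h, which includes b.

Yes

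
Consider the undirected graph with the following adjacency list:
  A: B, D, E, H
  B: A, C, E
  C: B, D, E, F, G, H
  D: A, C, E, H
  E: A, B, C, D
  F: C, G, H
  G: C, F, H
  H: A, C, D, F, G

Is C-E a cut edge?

After removing C-E, the path C-D-E still connects them, so the edge is not a bridge.

No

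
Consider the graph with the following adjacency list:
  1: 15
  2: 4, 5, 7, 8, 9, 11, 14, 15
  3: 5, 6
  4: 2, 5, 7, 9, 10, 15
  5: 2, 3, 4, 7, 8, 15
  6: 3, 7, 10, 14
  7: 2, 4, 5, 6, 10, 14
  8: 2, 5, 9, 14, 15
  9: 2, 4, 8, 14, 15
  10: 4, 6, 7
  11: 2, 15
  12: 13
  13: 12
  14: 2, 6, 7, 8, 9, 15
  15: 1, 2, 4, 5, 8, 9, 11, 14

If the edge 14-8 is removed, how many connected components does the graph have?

2

14 and 8 are still connected via 14-15-8, so the component count stays at 2.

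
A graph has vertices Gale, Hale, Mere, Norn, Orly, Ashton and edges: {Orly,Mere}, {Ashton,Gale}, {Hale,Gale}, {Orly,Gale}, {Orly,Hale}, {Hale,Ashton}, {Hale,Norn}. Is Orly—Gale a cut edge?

No

After removing Orly—Gale, the path Orly-Hale-Gale still connects them, so the edge is not a bridge.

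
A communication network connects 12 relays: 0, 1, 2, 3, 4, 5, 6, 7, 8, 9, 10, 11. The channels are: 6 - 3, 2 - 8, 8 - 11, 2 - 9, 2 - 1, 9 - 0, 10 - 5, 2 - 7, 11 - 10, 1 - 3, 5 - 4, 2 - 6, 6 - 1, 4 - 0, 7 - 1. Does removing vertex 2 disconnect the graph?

Yes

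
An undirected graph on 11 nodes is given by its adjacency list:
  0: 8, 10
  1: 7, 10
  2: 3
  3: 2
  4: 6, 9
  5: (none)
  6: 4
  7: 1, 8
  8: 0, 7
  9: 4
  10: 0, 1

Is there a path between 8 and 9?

The component containing 8 is {0, 1, 7, 8, 10}, and 9 is not in it.

No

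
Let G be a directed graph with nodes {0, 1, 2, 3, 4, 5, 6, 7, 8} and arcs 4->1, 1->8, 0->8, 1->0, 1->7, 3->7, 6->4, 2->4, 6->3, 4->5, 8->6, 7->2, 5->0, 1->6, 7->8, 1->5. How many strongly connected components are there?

1

{0, 1, 2, 3, 4, 5, 6, 7, 8} are all mutually reachable — one SCC of size 9.
That gives 1 strongly connected component.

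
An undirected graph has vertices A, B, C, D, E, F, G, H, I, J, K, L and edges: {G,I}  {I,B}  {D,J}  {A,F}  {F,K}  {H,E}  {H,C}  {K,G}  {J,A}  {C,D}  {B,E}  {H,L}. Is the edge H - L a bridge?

Removing H - L leaves no path between H and L: the component count goes from 1 to 2. So it is a bridge.

Yes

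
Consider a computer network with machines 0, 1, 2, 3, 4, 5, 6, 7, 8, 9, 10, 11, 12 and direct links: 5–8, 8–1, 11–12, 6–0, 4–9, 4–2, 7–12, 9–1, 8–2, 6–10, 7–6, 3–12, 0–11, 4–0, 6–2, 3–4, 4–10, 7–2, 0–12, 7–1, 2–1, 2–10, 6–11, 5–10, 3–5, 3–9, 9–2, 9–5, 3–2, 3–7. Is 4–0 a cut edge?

No

After removing 4–0, the path 4-10-6-0 still connects them, so the edge is not a bridge.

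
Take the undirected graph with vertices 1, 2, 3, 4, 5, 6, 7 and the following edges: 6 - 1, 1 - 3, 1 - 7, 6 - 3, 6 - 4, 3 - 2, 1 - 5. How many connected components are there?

Starting from 1 we can reach 1, 2, 3, 4, 5, 6, 7. That is one component of size 7.
Total: 1 component.

1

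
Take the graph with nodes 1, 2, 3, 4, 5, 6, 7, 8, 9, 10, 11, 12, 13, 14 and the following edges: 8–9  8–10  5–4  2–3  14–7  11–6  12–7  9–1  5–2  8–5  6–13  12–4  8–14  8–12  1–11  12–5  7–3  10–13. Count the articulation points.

1

Removing 8 increases the component count from 1 to 2, so 8 is a cut vertex.
By contrast removing 6 leaves 1 component; it is not a cut vertex. No other vertex is a cut vertex either.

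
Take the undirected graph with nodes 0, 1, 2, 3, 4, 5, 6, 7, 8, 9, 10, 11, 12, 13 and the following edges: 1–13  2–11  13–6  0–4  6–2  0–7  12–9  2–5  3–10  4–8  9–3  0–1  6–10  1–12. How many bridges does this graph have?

The edges on the cycle 1-12-9-3-10-6-13-1 are not bridges since each lies on that cycle.
But removing 0–7 disconnects 0 from 7; removing 4–0 disconnects 4 from 0; removing 5–2 disconnects 5 from 2; removing 6–2 disconnects 6 from 2 — these are bridges.
In total 7 edges are bridges.

7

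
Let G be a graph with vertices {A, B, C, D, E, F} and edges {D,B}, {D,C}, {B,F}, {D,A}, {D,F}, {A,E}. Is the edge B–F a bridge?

After removing B–F, the path B-D-F still connects them, so the edge is not a bridge.

No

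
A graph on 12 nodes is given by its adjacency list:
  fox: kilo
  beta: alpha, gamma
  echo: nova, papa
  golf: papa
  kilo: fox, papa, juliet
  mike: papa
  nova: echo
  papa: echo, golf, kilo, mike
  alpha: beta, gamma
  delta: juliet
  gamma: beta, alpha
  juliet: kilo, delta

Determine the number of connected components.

2

Starting from beta we can reach beta, alpha, gamma. That is one component of size 3.
Starting from fox we can reach fox, echo, golf, kilo, mike, nova, papa, delta, juliet. That is one component of size 9.
Total: 2 components.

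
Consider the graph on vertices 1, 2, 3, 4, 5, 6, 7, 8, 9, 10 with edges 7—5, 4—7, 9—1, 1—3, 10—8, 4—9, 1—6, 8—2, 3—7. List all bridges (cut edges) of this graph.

The edges on the cycle 4-9-1-3-7-4 are not bridges since each lies on that cycle.
But removing 8—2 disconnects 8 from 2; removing 7—5 disconnects 7 from 5; removing 1—6 disconnects 1 from 6; removing 8—10 disconnects 8 from 10 — these are bridges.

1-6, 10-8, 2-8, 5-7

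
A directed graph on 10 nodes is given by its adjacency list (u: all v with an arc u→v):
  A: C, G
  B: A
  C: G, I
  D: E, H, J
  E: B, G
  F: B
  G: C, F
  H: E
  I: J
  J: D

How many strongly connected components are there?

{A, B, C, D, E, F, G, H, I, J} are all mutually reachable — one SCC of size 10.
That gives 1 strongly connected component.

1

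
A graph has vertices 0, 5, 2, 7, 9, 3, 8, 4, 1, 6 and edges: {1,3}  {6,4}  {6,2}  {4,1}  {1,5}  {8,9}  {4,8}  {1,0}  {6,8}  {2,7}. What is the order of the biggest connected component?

Starting from 0 we can reach 0, 1, 2, 3, 4, 5, 6, 7, 8, 9. That is one component of size 10.
The largest has 10 vertices.

10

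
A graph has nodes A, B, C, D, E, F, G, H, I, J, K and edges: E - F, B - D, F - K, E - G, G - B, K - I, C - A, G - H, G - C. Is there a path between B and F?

Yes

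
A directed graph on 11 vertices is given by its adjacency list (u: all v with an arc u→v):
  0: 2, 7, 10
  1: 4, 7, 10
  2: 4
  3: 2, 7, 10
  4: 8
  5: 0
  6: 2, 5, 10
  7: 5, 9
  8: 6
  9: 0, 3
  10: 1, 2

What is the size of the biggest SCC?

11

{0, 1, 2, 3, 4, 5, 6, 7, 8, 9, 10} are all mutually reachable — one SCC of size 11.
The largest has 11 vertices.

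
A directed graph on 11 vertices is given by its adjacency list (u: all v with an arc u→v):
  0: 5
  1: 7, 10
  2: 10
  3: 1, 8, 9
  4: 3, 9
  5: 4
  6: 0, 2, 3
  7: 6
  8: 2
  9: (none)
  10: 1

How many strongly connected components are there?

2

{0, 1, 2, 3, 4, 5, 6, 7, 8, 10} are all mutually reachable — one SCC of size 10.
{9} is an SCC by itself.
That gives 2 strongly connected components.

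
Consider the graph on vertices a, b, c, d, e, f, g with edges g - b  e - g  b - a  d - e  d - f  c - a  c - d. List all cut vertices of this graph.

d

Removing d increases the component count from 1 to 2, so d is a cut vertex.
By contrast removing a leaves 1 component; it is not a cut vertex. No other vertex is a cut vertex either.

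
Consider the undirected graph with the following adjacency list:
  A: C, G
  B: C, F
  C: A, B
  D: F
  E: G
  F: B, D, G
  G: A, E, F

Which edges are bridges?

D-F, E-G

The edges on the cycle C-B-F-G-A-C are not bridges since each lies on that cycle.
But removing G-E disconnects G from E; removing F-D disconnects F from D — these are bridges.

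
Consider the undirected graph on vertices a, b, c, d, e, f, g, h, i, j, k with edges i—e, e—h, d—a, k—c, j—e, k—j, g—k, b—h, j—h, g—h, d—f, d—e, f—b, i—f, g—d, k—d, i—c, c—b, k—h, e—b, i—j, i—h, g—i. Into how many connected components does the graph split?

Starting from a we can reach a, b, c, d, e, f, g, h, i, j, k. That is one component of size 11.
Total: 1 component.

1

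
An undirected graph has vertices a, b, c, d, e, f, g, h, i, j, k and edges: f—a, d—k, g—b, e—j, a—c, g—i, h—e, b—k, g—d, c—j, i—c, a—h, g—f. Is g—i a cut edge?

After removing g—i, the path g-f-a-c-i still connects them, so the edge is not a bridge.

No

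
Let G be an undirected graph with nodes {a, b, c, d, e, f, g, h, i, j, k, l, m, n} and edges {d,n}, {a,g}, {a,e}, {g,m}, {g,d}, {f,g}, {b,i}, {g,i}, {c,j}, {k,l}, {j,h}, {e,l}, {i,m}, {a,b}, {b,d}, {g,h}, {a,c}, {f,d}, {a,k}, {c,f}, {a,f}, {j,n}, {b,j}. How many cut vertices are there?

Removing a increases the component count from 1 to 2, so a is a cut vertex.
By contrast removing h leaves 1 component; it is not a cut vertex. No other vertex is a cut vertex either.

1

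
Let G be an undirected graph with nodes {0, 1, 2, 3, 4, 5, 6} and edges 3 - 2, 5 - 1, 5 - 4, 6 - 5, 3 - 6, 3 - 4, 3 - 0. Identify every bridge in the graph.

0-3, 1-5, 2-3

The edges on the cycle 3-6-5-4-3 are not bridges since each lies on that cycle.
But removing 5 - 1 disconnects 5 from 1; removing 3 - 0 disconnects 3 from 0; removing 3 - 2 disconnects 3 from 2 — these are bridges.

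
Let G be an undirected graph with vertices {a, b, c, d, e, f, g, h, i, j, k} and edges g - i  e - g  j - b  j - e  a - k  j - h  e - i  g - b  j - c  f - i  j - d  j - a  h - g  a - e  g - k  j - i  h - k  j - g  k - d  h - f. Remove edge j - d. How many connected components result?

j and d are still connected via j-a-k-d, so the component count stays at 1.

1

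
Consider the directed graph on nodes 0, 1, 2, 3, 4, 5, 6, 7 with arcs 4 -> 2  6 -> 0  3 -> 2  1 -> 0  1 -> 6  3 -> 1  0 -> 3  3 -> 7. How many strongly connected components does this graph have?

5

{0, 1, 3, 6} are all mutually reachable — one SCC of size 4.
{4} is an SCC by itself.
{7} is an SCC by itself.
{5} is an SCC by itself.
{2} is an SCC by itself.
That gives 5 strongly connected components.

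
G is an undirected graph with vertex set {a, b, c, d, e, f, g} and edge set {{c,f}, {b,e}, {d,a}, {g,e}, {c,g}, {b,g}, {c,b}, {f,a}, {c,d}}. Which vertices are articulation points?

c

Removing c increases the component count from 1 to 2, so c is a cut vertex.
By contrast removing b leaves 1 component; it is not a cut vertex. No other vertex is a cut vertex either.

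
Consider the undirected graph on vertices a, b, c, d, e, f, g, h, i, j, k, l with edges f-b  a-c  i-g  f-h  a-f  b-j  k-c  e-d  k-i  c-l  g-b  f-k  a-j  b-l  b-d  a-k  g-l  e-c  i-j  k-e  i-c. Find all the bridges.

f-h

The edges on the cycle k-e-c-l-g-i-k are not bridges since each lies on that cycle.
But removing f-h disconnects f from h — this is a bridge.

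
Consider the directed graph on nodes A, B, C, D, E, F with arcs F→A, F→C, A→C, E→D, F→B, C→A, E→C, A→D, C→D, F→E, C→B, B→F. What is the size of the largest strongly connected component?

5

{A, B, C, E, F} are all mutually reachable — one SCC of size 5.
{D} is an SCC by itself.
The largest has 5 vertices.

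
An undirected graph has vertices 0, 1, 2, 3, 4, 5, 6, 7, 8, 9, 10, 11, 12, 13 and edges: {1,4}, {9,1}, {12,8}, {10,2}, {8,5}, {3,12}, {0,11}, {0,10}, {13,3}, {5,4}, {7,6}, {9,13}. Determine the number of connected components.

Starting from 6 we can reach 6, 7. That is one component of size 2.
Starting from 0 we can reach 0, 2, 10, 11. That is one component of size 4.
Starting from 1 we can reach 1, 3, 4, 5, 8, 9, 12, 13. That is one component of size 8.
Total: 3 components.

3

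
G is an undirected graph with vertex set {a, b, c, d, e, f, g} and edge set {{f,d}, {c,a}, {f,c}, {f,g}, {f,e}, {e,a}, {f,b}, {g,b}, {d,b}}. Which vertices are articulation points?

Removing f increases the component count from 1 to 2, so f is a cut vertex.
By contrast removing b leaves 1 component; it is not a cut vertex. No other vertex is a cut vertex either.

f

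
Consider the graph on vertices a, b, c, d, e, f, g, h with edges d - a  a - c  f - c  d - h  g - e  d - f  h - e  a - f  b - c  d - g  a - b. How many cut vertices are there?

Removing d increases the component count from 1 to 2, so d is a cut vertex.
By contrast removing a leaves 1 component; it is not a cut vertex. No other vertex is a cut vertex either.

1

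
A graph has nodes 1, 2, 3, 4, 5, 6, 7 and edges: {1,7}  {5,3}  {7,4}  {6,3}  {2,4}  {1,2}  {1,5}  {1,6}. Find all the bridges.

none

The edges on the cycle 1-7-4-2-1 are not bridges since each lies on that cycle.
Every edge lies on some cycle, so there are no bridges.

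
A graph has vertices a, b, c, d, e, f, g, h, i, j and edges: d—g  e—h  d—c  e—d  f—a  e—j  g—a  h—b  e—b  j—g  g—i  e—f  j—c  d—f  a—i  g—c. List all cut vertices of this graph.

e

Removing e increases the component count from 1 to 2, so e is a cut vertex.
By contrast removing c leaves 1 component; it is not a cut vertex. No other vertex is a cut vertex either.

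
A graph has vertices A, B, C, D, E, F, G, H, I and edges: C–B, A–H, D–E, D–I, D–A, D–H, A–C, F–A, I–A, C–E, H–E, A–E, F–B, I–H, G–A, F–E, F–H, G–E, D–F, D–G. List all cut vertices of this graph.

none

Removing G, for instance, still leaves 1 component. No single vertex removal increases the component count — the graph has no articulation points.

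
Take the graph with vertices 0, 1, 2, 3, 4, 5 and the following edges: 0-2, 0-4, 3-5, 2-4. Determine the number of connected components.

1 is isolated — a component by itself.
Starting from 3 we can reach 3, 5. That is one component of size 2.
Starting from 0 we can reach 0, 2, 4. That is one component of size 3.
Total: 3 components.

3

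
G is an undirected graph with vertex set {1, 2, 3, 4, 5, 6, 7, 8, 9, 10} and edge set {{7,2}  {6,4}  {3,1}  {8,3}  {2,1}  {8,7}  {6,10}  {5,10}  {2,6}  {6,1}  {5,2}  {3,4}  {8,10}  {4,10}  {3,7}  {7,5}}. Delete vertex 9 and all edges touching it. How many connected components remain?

1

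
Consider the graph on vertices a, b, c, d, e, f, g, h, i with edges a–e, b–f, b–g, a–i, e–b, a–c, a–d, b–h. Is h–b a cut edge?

Yes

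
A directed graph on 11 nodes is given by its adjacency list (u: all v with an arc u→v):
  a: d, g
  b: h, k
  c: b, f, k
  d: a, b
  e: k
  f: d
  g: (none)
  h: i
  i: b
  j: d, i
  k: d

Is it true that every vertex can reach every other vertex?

No

There is no directed path from h to j, so the graph is not strongly connected.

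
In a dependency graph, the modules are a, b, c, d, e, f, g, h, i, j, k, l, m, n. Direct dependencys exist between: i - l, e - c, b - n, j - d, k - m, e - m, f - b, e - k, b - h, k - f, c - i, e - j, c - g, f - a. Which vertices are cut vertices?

Removing b increases the component count from 1 to 3, so b is a cut vertex.
Removing c increases the component count from 1 to 3, so c is a cut vertex.
Removing e increases the component count from 1 to 3, so e is a cut vertex.
Likewise f, i, j, k are cut vertices.
By contrast removing n leaves 1 component; it is not a cut vertex. No other vertex is a cut vertex either.

b, c, e, f, i, j, k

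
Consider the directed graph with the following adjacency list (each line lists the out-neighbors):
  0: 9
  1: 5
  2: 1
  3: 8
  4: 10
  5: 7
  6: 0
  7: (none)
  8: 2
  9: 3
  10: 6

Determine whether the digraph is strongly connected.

No

There is no directed path from 1 to 0, so the graph is not strongly connected.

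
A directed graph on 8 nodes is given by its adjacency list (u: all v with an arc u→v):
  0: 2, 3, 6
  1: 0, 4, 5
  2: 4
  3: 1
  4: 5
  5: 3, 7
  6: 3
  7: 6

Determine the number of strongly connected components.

1

{0, 1, 2, 3, 4, 5, 6, 7} are all mutually reachable — one SCC of size 8.
That gives 1 strongly connected component.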